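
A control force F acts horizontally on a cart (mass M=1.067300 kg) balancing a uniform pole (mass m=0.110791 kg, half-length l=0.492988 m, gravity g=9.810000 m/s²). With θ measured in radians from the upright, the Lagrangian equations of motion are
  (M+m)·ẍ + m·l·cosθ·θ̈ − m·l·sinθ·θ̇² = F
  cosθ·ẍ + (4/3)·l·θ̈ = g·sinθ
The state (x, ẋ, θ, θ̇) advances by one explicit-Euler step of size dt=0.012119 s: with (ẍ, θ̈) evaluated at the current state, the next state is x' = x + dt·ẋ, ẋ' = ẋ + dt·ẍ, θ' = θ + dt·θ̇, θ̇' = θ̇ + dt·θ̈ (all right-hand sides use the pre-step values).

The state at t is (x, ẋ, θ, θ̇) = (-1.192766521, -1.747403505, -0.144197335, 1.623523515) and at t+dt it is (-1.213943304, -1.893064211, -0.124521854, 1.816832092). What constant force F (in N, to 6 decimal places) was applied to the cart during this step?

F = -13.276853 N

ẍ = (ẋ'−ẋ)/dt = (-1.893064211−-1.747403505)/0.012119 = -12.019202
θ̈ = (θ̇'−θ̇)/dt = (1.816832092−1.623523515)/0.012119 = 15.950869
sinθ=-0.143698, cosθ=0.989622
F = (M+m)·ẍ + m·l·cosθ·θ̈ − m·l·sinθ·θ̇² = -14.159713 + 0.862173 − -0.020688 = -13.276853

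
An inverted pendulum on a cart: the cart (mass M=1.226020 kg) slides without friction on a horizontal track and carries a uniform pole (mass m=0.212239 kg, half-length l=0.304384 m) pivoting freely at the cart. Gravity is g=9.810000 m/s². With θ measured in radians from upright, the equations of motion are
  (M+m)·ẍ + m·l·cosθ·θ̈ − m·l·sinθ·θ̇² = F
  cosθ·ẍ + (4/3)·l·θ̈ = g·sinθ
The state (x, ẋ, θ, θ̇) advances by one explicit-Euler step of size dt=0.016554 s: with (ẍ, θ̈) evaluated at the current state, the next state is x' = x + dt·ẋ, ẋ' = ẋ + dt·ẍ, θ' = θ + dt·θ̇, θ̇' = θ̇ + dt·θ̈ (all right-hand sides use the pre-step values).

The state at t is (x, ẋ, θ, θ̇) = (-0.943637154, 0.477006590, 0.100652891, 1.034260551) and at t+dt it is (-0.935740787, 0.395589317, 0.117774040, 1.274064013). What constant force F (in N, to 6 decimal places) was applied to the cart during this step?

F = -6.149611 N

ẍ = (ẋ'−ẋ)/dt = (0.395589317−0.477006590)/0.016554 = -4.918284
θ̈ = (θ̇'−θ̇)/dt = (1.274064013−1.034260551)/0.016554 = 14.486134
sinθ=0.100483, cosθ=0.994939
F = (M+m)·ẍ + m·l·cosθ·θ̈ − m·l·sinθ·θ̇² = -7.073766 + 0.931099 − 0.006944 = -6.149611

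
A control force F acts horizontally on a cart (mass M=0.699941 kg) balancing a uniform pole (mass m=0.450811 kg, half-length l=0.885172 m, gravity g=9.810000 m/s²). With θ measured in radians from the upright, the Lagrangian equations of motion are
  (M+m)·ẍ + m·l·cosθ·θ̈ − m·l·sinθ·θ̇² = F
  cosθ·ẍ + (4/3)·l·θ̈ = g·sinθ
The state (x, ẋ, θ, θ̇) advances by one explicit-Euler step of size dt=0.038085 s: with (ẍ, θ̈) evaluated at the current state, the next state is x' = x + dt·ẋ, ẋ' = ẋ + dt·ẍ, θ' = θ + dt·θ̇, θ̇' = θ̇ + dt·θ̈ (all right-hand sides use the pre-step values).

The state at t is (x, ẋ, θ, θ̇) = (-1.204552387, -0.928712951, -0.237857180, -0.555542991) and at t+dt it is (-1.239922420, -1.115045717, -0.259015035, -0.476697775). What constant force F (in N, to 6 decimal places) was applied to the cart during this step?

ẍ = (ẋ'−ẋ)/dt = (-1.115045717−-0.928712951)/0.038085 = -4.892550
θ̈ = (θ̇'−θ̇)/dt = (-0.476697775−-0.555542991)/0.038085 = 2.070243
sinθ=-0.235621, cosθ=0.971845
F = (M+m)·ẍ + m·l·cosθ·θ̈ − m·l·sinθ·θ̇² = -5.630112 + 0.802861 − -0.029018 = -4.798232

F = -4.798232 N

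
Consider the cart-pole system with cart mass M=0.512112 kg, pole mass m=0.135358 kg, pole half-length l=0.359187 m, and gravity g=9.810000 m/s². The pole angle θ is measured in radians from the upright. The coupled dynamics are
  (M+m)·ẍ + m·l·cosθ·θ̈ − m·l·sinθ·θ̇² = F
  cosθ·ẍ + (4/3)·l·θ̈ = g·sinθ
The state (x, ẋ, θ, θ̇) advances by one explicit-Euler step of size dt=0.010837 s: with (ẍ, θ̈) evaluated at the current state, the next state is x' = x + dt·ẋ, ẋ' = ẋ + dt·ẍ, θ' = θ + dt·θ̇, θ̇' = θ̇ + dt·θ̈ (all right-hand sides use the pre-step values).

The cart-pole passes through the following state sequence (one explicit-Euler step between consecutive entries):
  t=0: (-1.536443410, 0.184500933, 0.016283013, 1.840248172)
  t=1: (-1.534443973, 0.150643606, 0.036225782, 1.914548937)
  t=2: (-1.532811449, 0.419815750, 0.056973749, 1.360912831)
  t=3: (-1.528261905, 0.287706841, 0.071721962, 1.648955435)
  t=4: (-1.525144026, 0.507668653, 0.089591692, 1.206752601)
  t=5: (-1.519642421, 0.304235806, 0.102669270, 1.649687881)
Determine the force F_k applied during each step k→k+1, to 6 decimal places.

F_0 = -1.692232 N
F_1 = 13.593380 N
F_2 = -6.607968 N
F_3 = 11.153631 N
F_4 = -10.181479 N

step 0→1:
  ẍ = (ẋ'−ẋ)/dt = (0.150643606−0.184500933)/0.010837 = -3.124234
  θ̈ = (θ̇'−θ̇)/dt = (1.914548937−1.840248172)/0.010837 = 6.856212
  sinθ=0.016282, cosθ=0.999867
  F = (M+m)·ẍ + m·l·cosθ·θ̈ − m·l·sinθ·θ̇² = -2.022848 + 0.333297 − 0.002681 = -1.692232
step 1→2:
  ẍ = (ẋ'−ẋ)/dt = (0.419815750−0.150643606)/0.010837 = 24.838253
  θ̈ = (θ̇'−θ̇)/dt = (1.360912831−1.914548937)/0.010837 = -51.087580
  sinθ=0.036218, cosθ=0.999344
  F = (M+m)·ẍ + m·l·cosθ·θ̈ − m·l·sinθ·θ̇² = 16.082023 + -2.482189 − 0.006454 = 13.593380
step 2→3:
  ẍ = (ẋ'−ẋ)/dt = (0.287706841−0.419815750)/0.010837 = -12.190542
  θ̈ = (θ̇'−θ̇)/dt = (1.648955435−1.360912831)/0.010837 = 26.579552
  sinθ=0.056943, cosθ=0.998377
  F = (M+m)·ẍ + m·l·cosθ·θ̈ − m·l·sinθ·θ̇² = -7.893011 + 1.290170 − 0.005127 = -6.607968
step 3→4:
  ẍ = (ẋ'−ẋ)/dt = (0.507668653−0.287706841)/0.010837 = 20.297297
  θ̈ = (θ̇'−θ̇)/dt = (1.206752601−1.648955435)/0.010837 = -40.804912
  sinθ=0.071660, cosθ=0.997429
  F = (M+m)·ẍ + m·l·cosθ·θ̈ − m·l·sinθ·θ̇² = 13.141891 + -1.978787 − 0.009473 = 11.153631
step 4→5:
  ẍ = (ẋ'−ẋ)/dt = (0.304235806−0.507668653)/0.010837 = -18.772063
  θ̈ = (θ̇'−θ̇)/dt = (1.649687881−1.206752601)/0.010837 = 40.872500
  sinθ=0.089472, cosθ=0.995989
  F = (M+m)·ẍ + m·l·cosθ·θ̈ − m·l·sinθ·θ̇² = -12.154348 + 1.979203 − 0.006335 = -10.181479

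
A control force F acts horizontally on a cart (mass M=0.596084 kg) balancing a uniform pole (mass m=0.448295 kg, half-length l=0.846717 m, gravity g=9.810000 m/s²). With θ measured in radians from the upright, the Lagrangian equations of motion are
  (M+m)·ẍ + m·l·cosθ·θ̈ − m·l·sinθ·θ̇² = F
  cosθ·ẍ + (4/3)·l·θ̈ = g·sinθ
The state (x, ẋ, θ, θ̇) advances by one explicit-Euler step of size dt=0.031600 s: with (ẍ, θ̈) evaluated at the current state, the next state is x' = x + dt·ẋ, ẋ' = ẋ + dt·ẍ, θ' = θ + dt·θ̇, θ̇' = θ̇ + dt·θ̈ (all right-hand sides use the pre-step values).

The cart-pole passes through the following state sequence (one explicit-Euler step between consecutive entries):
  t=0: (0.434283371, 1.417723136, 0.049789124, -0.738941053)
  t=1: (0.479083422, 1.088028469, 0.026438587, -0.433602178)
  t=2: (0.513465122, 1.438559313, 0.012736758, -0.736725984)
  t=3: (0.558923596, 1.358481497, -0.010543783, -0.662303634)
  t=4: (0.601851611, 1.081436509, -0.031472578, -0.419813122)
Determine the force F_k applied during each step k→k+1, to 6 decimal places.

F_0 = -7.243530 N
F_1 = 7.943298 N
F_2 = -1.755305 N
F_3 = -6.241940 N

step 0→1:
  ẍ = (ẋ'−ẋ)/dt = (1.088028469−1.417723136)/0.031600 = -10.433376
  θ̈ = (θ̇'−θ̇)/dt = (-0.433602178−-0.738941053)/0.031600 = 9.662623
  sinθ=0.049769, cosθ=0.998761
  F = (M+m)·ẍ + m·l·cosθ·θ̈ − m·l·sinθ·θ̇² = -10.896398 + 3.663183 − 0.010315 = -7.243530
step 1→2:
  ẍ = (ẋ'−ẋ)/dt = (1.438559313−1.088028469)/0.031600 = 11.092748
  θ̈ = (θ̇'−θ̇)/dt = (-0.736725984−-0.433602178)/0.031600 = -9.592525
  sinθ=0.026436, cosθ=0.999651
  F = (M+m)·ẍ + m·l·cosθ·θ̈ − m·l·sinθ·θ̇² = 11.585033 + -3.639849 − 0.001887 = 7.943298
step 2→3:
  ẍ = (ẋ'−ẋ)/dt = (1.358481497−1.438559313)/0.031600 = -2.534108
  θ̈ = (θ̇'−θ̇)/dt = (-0.662303634−-0.736725984)/0.031600 = 2.355138
  sinθ=0.012736, cosθ=0.999919
  F = (M+m)·ẍ + m·l·cosθ·θ̈ − m·l·sinθ·θ̇² = -2.646569 + 0.893888 − 0.002624 = -1.755305
step 3→4:
  ẍ = (ẋ'−ẋ)/dt = (1.081436509−1.358481497)/0.031600 = -8.767246
  θ̈ = (θ̇'−θ̇)/dt = (-0.419813122−-0.662303634)/0.031600 = 7.673750
  sinθ=-0.010544, cosθ=0.999944
  F = (M+m)·ẍ + m·l·cosθ·θ̈ − m·l·sinθ·θ̇² = -9.156328 + 2.912633 − -0.001756 = -6.241940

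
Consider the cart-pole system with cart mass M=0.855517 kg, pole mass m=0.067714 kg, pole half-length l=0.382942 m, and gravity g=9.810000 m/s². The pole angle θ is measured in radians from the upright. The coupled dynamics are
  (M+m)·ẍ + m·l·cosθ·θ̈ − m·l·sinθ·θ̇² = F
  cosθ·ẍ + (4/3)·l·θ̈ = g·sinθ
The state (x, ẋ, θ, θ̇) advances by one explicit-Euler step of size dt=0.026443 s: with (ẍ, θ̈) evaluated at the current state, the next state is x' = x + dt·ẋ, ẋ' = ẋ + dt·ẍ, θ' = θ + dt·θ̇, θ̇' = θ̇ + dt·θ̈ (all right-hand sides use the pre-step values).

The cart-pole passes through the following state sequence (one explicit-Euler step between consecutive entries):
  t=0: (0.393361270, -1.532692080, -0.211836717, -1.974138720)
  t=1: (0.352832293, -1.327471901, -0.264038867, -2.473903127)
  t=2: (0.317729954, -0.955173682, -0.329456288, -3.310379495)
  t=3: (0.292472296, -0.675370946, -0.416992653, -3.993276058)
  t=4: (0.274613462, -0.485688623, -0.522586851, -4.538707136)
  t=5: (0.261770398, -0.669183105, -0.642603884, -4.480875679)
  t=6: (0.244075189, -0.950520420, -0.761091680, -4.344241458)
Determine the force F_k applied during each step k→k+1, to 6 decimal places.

F_0 = 6.707182 N
F_1 = 12.248001 N
F_2 = 9.227322 N
F_3 = 6.301011 N
F_4 = -6.090771 N
F_5 = -9.403341 N

step 0→1:
  ẍ = (ẋ'−ẋ)/dt = (-1.327471901−-1.532692080)/0.026443 = 7.760851
  θ̈ = (θ̇'−θ̇)/dt = (-2.473903127−-1.974138720)/0.026443 = -18.899686
  sinθ=-0.210256, cosθ=0.977646
  F = (M+m)·ẍ + m·l·cosθ·θ̈ − m·l·sinθ·θ̇² = 7.165058 + -0.479124 − -0.021248 = 6.707182
step 1→2:
  ẍ = (ẋ'−ẋ)/dt = (-0.955173682−-1.327471901)/0.026443 = 14.079273
  θ̈ = (θ̇'−θ̇)/dt = (-3.310379495−-2.473903127)/0.026443 = -31.633187
  sinθ=-0.260982, cosθ=0.965344
  F = (M+m)·ẍ + m·l·cosθ·θ̈ − m·l·sinθ·θ̇² = 12.998421 + -0.791838 − -0.041418 = 12.248001
step 2→3:
  ẍ = (ẋ'−ẋ)/dt = (-0.675370946−-0.955173682)/0.026443 = 10.581354
  θ̈ = (θ̇'−θ̇)/dt = (-3.993276058−-3.310379495)/0.026443 = -25.825230
  sinθ=-0.323529, cosθ=0.946218
  F = (M+m)·ẍ + m·l·cosθ·θ̈ − m·l·sinθ·θ̇² = 9.769034 + -0.633647 − -0.091935 = 9.227322
step 3→4:
  ẍ = (ẋ'−ẋ)/dt = (-0.485688623−-0.675370946)/0.026443 = 7.173253
  θ̈ = (θ̇'−θ̇)/dt = (-4.538707136−-3.993276058)/0.026443 = -20.626672
  sinθ=-0.405013, cosθ=0.914311
  F = (M+m)·ẍ + m·l·cosθ·θ̈ − m·l·sinθ·θ̇² = 6.622569 + -0.489029 − -0.167471 = 6.301011
step 4→5:
  ẍ = (ẋ'−ẋ)/dt = (-0.669183105−-0.485688623)/0.026443 = -6.939246
  θ̈ = (θ̇'−θ̇)/dt = (-4.480875679−-4.538707136)/0.026443 = 2.187023
  sinθ=-0.499123, cosθ=0.866531
  F = (M+m)·ẍ + m·l·cosθ·θ̈ − m·l·sinθ·θ̇² = -6.406527 + 0.049142 − -0.266614 = -6.090771
step 5→6:
  ẍ = (ẋ'−ẋ)/dt = (-0.950520420−-0.669183105)/0.026443 = -10.639387
  θ̈ = (θ̇'−θ̇)/dt = (-4.344241458−-4.480875679)/0.026443 = 5.167123
  sinθ=-0.599282, cosθ=0.800538
  F = (M+m)·ẍ + m·l·cosθ·θ̈ − m·l·sinθ·θ̇² = -9.822612 + 0.107261 − -0.312010 = -9.403341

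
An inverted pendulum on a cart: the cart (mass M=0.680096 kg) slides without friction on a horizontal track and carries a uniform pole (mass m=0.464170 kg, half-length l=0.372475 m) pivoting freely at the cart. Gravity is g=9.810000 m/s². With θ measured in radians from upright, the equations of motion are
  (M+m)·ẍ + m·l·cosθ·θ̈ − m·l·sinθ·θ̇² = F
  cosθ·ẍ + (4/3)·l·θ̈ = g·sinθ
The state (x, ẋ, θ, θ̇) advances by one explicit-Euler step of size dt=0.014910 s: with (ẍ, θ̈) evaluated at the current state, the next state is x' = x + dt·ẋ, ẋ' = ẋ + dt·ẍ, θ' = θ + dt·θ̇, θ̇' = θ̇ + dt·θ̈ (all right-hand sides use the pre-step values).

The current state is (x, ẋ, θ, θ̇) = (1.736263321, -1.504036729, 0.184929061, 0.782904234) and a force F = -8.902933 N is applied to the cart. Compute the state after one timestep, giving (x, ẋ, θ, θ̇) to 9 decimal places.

(1.713838133, -1.679372688, 0.196602163, 1.184088510)

sinθ=0.183876805, cosθ=0.982949297
temp = (F + m·l·θ̇²·sinθ)/(M+m) = (-8.902933 + 0.019485808)/1.144266 = -7.763445905
θ̈ = (g·sinθ − cosθ·temp)/(l·(4/3 − m·cos²θ/(M+m))) = 26.907060779
ẍ = temp − m·l·θ̈·cosθ/(M+m) = -11.759621647
Euler: x'=1.736263321+0.014910·-1.504036729=1.713838133, ẋ'=-1.504036729+0.014910·-11.759621647=-1.679372688
       θ'=0.184929061+0.014910·0.782904234=0.196602163, θ̇'=0.782904234+0.014910·26.907060779=1.184088510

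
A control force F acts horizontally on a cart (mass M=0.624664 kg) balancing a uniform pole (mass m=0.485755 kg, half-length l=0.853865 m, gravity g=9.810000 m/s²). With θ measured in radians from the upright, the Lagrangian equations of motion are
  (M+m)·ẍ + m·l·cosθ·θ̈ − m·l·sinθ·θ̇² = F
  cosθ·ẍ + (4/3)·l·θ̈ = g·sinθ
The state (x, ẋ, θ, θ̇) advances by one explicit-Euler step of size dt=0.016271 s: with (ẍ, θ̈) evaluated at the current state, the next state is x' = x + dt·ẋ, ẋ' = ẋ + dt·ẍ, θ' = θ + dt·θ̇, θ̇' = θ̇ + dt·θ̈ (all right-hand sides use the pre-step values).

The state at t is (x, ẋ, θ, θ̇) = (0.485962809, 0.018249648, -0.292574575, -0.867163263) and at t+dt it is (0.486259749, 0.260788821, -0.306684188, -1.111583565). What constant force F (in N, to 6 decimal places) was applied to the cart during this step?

ẍ = (ẋ'−ẋ)/dt = (0.260788821−0.018249648)/0.016271 = 14.906224
θ̈ = (θ̇'−θ̇)/dt = (-1.111583565−-0.867163263)/0.016271 = -15.021837
sinθ=-0.288418, cosθ=0.957504
F = (M+m)·ẍ + m·l·cosθ·θ̈ − m·l·sinθ·θ̇² = 16.552155 + -5.965823 − -0.089956 = 10.676288

F = 10.676288 N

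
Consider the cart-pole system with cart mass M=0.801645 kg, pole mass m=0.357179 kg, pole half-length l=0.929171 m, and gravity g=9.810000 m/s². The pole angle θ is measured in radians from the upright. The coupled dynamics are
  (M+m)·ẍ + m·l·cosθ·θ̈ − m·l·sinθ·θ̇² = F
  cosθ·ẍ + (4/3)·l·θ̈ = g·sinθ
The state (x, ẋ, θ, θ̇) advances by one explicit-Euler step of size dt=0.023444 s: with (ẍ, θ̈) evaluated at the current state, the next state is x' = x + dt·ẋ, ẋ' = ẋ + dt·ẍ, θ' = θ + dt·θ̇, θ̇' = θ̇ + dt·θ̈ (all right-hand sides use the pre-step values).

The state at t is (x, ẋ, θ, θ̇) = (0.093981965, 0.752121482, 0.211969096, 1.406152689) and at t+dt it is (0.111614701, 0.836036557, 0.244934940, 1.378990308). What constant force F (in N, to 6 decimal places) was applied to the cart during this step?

ẍ = (ẋ'−ẋ)/dt = (0.836036557−0.752121482)/0.023444 = 3.579384
θ̈ = (θ̇'−θ̇)/dt = (1.378990308−1.406152689)/0.023444 = -1.158607
sinθ=0.210385, cosθ=0.977619
F = (M+m)·ẍ + m·l·cosθ·θ̈ − m·l·sinθ·θ̇² = 4.147876 + -0.375913 − 0.138058 = 3.633905

F = 3.633905 N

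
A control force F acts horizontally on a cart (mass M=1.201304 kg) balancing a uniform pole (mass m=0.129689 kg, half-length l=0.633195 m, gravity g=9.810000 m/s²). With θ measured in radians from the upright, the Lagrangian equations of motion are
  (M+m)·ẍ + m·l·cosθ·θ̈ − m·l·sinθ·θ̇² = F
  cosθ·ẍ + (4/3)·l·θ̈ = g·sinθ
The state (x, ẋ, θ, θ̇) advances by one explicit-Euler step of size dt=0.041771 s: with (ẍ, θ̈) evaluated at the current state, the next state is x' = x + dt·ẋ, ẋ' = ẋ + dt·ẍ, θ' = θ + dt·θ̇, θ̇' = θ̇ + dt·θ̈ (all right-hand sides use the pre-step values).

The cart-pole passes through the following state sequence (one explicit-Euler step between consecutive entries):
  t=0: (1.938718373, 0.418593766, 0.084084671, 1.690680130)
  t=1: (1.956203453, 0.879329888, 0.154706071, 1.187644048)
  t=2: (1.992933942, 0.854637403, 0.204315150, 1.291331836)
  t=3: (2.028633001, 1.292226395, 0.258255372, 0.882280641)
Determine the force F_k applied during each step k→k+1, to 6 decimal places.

step 0→1:
  ẍ = (ẋ'−ẋ)/dt = (0.879329888−0.418593766)/0.041771 = 11.030048
  θ̈ = (θ̇'−θ̇)/dt = (1.187644048−1.690680130)/0.041771 = -12.042711
  sinθ=0.083986, cosθ=0.996467
  F = (M+m)·ẍ + m·l·cosθ·θ̈ − m·l·sinθ·θ̇² = 14.680916 + -0.985435 − 0.019714 = 13.675768
step 1→2:
  ẍ = (ẋ'−ẋ)/dt = (0.854637403−0.879329888)/0.041771 = -0.591139
  θ̈ = (θ̇'−θ̇)/dt = (1.291331836−1.187644048)/0.041771 = 2.482291
  sinθ=0.154090, cosθ=0.988057
  F = (M+m)·ẍ + m·l·cosθ·θ̈ − m·l·sinθ·θ̇² = -0.786802 + 0.201407 − 0.017848 = -0.603243
step 2→3:
  ẍ = (ẋ'−ẋ)/dt = (1.292226395−0.854637403)/0.041771 = 10.475904
  θ̈ = (θ̇'−θ̇)/dt = (0.882280641−1.291331836)/0.041771 = -9.792708
  sinθ=0.202897, cosθ=0.979200
  F = (M+m)·ẍ + m·l·cosθ·θ̈ − m·l·sinθ·θ̇² = 13.943355 + -0.787435 − 0.027784 = 13.128136

F_0 = 13.675768 N
F_1 = -0.603243 N
F_2 = 13.128136 N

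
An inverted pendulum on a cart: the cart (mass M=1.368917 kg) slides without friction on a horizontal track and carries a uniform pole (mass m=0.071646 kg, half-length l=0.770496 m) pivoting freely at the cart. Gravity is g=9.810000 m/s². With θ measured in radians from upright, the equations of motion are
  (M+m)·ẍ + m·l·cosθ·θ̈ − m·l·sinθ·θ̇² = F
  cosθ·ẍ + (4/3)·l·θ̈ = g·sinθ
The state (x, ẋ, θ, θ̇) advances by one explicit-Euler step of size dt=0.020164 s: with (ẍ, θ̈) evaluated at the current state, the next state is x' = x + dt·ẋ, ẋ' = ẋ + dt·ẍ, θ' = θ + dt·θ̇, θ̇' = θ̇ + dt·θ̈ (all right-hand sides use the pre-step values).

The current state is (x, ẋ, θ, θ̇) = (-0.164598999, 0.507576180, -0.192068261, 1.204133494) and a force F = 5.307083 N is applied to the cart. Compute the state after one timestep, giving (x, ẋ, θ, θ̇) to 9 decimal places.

sinθ=-0.190889531, cosθ=0.981611526
temp = (F + m·l·θ̇²·sinθ)/(M+m) = (5.307083 + -0.015278957)/1.440563 = 3.673427710
θ̈ = (g·sinθ − cosθ·temp)/(l·(4/3 − m·cos²θ/(M+m))) = -5.531586680
ẍ = temp − m·l·θ̈·cosθ/(M+m) = 3.881502494
Euler: x'=-0.164598999+0.020164·0.507576180=-0.154364233, ẋ'=0.507576180+0.020164·3.881502494=0.585842796
       θ'=-0.192068261+0.020164·1.204133494=-0.167788113, θ̇'=1.204133494+0.020164·-5.531586680=1.092594580

(-0.154364233, 0.585842796, -0.167788113, 1.092594580)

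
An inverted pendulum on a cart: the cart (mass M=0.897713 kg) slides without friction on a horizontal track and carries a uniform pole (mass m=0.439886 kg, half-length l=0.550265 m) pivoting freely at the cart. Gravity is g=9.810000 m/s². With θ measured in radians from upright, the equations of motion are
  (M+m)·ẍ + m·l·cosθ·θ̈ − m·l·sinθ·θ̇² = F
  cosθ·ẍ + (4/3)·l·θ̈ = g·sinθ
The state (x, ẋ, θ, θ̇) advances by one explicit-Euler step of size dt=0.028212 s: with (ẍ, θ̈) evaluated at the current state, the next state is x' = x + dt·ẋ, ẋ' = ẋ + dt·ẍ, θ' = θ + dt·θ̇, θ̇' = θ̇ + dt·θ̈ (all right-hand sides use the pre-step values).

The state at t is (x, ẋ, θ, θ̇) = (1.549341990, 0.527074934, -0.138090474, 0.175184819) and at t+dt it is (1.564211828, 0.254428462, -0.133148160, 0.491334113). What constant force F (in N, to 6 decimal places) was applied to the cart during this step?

F = -10.239122 N

ẍ = (ẋ'−ẋ)/dt = (0.254428462−0.527074934)/0.028212 = -9.664202
θ̈ = (θ̇'−θ̇)/dt = (0.491334113−0.175184819)/0.028212 = 11.206199
sinθ=-0.137652, cosθ=0.990481
F = (M+m)·ẍ + m·l·cosθ·θ̈ − m·l·sinθ·θ̇² = -12.926827 + 2.686683 − -0.001023 = -10.239122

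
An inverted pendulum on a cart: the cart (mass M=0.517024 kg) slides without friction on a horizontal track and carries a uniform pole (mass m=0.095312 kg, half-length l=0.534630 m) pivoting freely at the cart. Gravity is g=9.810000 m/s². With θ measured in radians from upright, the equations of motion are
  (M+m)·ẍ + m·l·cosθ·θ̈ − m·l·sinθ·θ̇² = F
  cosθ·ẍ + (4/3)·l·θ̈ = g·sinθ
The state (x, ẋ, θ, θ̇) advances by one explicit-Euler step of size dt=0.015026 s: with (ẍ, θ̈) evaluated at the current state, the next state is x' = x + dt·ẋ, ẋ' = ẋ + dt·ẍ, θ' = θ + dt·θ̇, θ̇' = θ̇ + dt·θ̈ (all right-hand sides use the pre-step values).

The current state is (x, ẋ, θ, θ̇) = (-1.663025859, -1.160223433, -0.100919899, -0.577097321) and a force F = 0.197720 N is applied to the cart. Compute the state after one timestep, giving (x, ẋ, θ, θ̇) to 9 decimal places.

sinθ=-0.100748678, cosθ=0.994911908
temp = (F + m·l·θ̇²·sinθ)/(M+m) = (0.197720 + -0.001709773)/0.612336 = 0.320102407
θ̈ = (g·sinθ − cosθ·temp)/(l·(4/3 − m·cos²θ/(M+m))) = -2.072775340
ẍ = temp − m·l·θ̈·cosθ/(M+m) = 0.491714535
Euler: x'=-1.663025859+0.015026·-1.160223433=-1.680459376, ẋ'=-1.160223433+0.015026·0.491714535=-1.152834930
       θ'=-0.100919899+0.015026·-0.577097321=-0.109591363, θ̇'=-0.577097321+0.015026·-2.072775340=-0.608242843

(-1.680459376, -1.152834930, -0.109591363, -0.608242843)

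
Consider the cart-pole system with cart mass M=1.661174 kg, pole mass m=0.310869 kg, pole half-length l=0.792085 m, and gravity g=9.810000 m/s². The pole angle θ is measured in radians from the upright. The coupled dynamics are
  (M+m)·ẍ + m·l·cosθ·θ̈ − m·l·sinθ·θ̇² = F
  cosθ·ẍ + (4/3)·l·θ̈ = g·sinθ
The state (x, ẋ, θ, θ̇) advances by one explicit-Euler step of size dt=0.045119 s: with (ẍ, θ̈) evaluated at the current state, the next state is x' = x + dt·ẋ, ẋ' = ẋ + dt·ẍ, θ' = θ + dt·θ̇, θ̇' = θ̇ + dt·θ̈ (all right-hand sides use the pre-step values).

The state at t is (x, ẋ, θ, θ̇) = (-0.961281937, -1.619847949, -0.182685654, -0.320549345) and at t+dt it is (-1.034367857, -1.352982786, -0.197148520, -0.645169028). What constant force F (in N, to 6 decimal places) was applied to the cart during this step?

ẍ = (ẋ'−ẋ)/dt = (-1.352982786−-1.619847949)/0.045119 = 5.914696
θ̈ = (θ̇'−θ̇)/dt = (-0.645169028−-0.320549345)/0.045119 = -7.194745
sinθ=-0.181671, cosθ=0.983359
F = (M+m)·ẍ + m·l·cosθ·θ̈ − m·l·sinθ·θ̇² = 11.664035 + -1.742115 − -0.004596 = 9.926516

F = 9.926516 N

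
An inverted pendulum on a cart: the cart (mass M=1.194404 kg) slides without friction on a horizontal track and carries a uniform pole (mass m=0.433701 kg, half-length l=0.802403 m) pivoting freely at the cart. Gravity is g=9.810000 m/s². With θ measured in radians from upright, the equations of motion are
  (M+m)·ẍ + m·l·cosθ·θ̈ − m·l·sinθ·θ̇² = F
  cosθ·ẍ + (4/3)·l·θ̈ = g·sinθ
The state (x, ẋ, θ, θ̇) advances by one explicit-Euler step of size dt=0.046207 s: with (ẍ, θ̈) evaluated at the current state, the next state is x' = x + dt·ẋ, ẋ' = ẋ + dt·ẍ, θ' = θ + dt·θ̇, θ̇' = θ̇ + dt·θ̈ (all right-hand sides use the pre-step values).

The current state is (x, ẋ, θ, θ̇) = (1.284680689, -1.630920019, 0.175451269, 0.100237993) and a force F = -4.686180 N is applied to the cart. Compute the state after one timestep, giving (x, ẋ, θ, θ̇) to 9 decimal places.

(1.209320768, -1.815151331, 0.180082966, 0.343749658)

sinθ=0.174552496, cosθ=0.984647869
temp = (F + m·l·θ̇²·sinθ)/(M+m) = (-4.686180 + 0.000610343)/1.628105 = -2.877928424
θ̈ = (g·sinθ − cosθ·temp)/(l·(4/3 − m·cos²θ/(M+m))) = 5.270016766
ẍ = temp − m·l·θ̈·cosθ/(M+m) = -3.987086638
Euler: x'=1.284680689+0.046207·-1.630920019=1.209320768, ẋ'=-1.630920019+0.046207·-3.987086638=-1.815151331
       θ'=0.175451269+0.046207·0.100237993=0.180082966, θ̇'=0.100237993+0.046207·5.270016766=0.343749658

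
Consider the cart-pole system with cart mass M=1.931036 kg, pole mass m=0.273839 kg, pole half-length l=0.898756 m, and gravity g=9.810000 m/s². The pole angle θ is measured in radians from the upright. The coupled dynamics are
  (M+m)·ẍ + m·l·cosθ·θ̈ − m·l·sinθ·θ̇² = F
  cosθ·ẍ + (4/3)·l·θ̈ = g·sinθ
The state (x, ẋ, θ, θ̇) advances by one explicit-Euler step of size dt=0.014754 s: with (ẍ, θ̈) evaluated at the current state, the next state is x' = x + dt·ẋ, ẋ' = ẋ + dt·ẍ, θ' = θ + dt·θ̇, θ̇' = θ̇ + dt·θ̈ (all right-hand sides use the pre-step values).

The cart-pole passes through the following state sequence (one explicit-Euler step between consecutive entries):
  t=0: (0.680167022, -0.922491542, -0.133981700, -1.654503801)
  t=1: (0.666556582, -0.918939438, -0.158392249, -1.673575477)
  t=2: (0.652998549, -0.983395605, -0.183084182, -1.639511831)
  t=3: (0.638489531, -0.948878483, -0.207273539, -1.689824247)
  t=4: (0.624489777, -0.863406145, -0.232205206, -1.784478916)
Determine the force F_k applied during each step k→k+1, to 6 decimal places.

step 0→1:
  ẍ = (ẋ'−ẋ)/dt = (-0.918939438−-0.922491542)/0.014754 = 0.240755
  θ̈ = (θ̇'−θ̇)/dt = (-1.673575477−-1.654503801)/0.014754 = -1.292644
  sinθ=-0.133581, cosθ=0.991038
  F = (M+m)·ẍ + m·l·cosθ·θ̈ − m·l·sinθ·θ̇² = 0.530835 + -0.315287 − -0.089995 = 0.305543
step 1→2:
  ẍ = (ẋ'−ẋ)/dt = (-0.983395605−-0.918939438)/0.014754 = -4.368725
  θ̈ = (θ̇'−θ̇)/dt = (-1.639511831−-1.673575477)/0.014754 = 2.308774
  sinθ=-0.157731, cosθ=0.987482
  F = (M+m)·ẍ + m·l·cosθ·θ̈ − m·l·sinθ·θ̇² = -9.632492 + 0.561110 − -0.108729 = -8.962654
step 2→3:
  ẍ = (ẋ'−ẋ)/dt = (-0.948878483−-0.983395605)/0.014754 = 2.339509
  θ̈ = (θ̇'−θ̇)/dt = (-1.689824247−-1.639511831)/0.014754 = -3.410086
  sinθ=-0.182063, cosθ=0.983287
  F = (M+m)·ẍ + m·l·cosθ·θ̈ − m·l·sinθ·θ̇² = 5.158326 + -0.825245 − -0.120445 = 4.453526
step 3→4:
  ẍ = (ẋ'−ẋ)/dt = (-0.863406145−-0.948878483)/0.014754 = 5.793164
  θ̈ = (θ̇'−θ̇)/dt = (-1.784478916−-1.689824247)/0.014754 = -6.415526
  sinθ=-0.205793, cosθ=0.978596
  F = (M+m)·ẍ + m·l·cosθ·θ̈ − m·l·sinθ·θ̇² = 12.773202 + -1.545157 − -0.144627 = 11.372672

F_0 = 0.305543 N
F_1 = -8.962654 N
F_2 = 4.453526 N
F_3 = 11.372672 N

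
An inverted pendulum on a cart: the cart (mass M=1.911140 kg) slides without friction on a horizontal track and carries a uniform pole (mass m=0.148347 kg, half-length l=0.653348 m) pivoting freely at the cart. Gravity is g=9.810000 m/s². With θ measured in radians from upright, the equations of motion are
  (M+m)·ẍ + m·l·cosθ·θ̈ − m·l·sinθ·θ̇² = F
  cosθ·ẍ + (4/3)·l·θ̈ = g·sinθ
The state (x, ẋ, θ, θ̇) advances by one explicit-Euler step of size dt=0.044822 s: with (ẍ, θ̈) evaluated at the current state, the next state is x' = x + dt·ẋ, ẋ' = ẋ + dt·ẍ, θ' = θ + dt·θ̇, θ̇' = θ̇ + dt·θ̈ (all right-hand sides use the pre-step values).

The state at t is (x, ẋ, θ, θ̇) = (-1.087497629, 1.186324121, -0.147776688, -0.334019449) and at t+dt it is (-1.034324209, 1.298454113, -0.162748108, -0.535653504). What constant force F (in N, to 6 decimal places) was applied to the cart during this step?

F = 4.722498 N

ẍ = (ẋ'−ẋ)/dt = (1.298454113−1.186324121)/0.044822 = 2.501673
θ̈ = (θ̇'−θ̇)/dt = (-0.535653504−-0.334019449)/0.044822 = -4.498551
sinθ=-0.147239, cosθ=0.989101
F = (M+m)·ẍ + m·l·cosθ·θ̈ − m·l·sinθ·θ̇² = 5.152163 + -0.431257 − -0.001592 = 4.722498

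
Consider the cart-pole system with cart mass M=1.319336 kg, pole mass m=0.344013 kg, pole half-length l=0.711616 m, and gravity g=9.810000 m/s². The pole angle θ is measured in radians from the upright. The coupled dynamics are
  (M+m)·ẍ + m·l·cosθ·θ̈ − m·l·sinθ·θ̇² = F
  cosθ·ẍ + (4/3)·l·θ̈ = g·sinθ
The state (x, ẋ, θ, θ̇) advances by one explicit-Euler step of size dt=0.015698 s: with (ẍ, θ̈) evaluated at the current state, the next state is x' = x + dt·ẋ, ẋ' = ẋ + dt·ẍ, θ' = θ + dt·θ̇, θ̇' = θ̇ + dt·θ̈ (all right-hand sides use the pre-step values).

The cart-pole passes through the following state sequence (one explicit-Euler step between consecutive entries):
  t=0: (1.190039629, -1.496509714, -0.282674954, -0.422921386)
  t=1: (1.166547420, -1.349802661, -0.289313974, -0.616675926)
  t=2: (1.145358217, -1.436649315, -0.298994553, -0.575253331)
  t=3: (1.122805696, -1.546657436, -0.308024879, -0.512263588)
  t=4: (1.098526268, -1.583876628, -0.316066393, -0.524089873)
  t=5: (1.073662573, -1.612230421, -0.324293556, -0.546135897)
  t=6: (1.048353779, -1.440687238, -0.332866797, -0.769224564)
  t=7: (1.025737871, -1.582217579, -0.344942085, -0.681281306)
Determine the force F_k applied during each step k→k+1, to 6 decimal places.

F_0 = 12.655567 N
F_1 = -8.556525 N
F_2 = -10.693798 N
F_3 = -4.099990 N
F_4 = -3.310218 N
F_5 = 14.902205 N
F_6 = -13.652957 N

step 0→1:
  ẍ = (ẋ'−ẋ)/dt = (-1.349802661−-1.496509714)/0.015698 = 9.345589
  θ̈ = (θ̇'−θ̇)/dt = (-0.616675926−-0.422921386)/0.015698 = -12.342626
  sinθ=-0.278925, cosθ=0.960313
  F = (M+m)·ẍ + m·l·cosθ·θ̈ − m·l·sinθ·θ̇² = 15.544976 + -2.901622 − -0.012213 = 12.655567
step 1→2:
  ẍ = (ẋ'−ẋ)/dt = (-1.436649315−-1.349802661)/0.015698 = -5.532339
  θ̈ = (θ̇'−θ̇)/dt = (-0.575253331−-0.616675926)/0.015698 = 2.638718
  sinθ=-0.285295, cosθ=0.958440
  F = (M+m)·ẍ + m·l·cosθ·θ̈ − m·l·sinθ·θ̇² = -9.202210 + 0.619125 − -0.026560 = -8.556525
step 2→3:
  ẍ = (ẋ'−ẋ)/dt = (-1.546657436−-1.436649315)/0.015698 = -7.007779
  θ̈ = (θ̇'−θ̇)/dt = (-0.512263588−-0.575253331)/0.015698 = 4.012597
  sinθ=-0.294560, cosθ=0.955633
  F = (M+m)·ẍ + m·l·cosθ·θ̈ − m·l·sinθ·θ̇² = -11.656383 + 0.938723 − -0.023862 = -10.693798
step 3→4:
  ẍ = (ẋ'−ẋ)/dt = (-1.583876628−-1.546657436)/0.015698 = -2.370951
  θ̈ = (θ̇'−θ̇)/dt = (-0.524089873−-0.512263588)/0.015698 = -0.753363
  sinθ=-0.303177, cosθ=0.952934
  F = (M+m)·ẍ + m·l·cosθ·θ̈ − m·l·sinθ·θ̇² = -3.943719 + -0.175747 − -0.019476 = -4.099990
step 4→5:
  ẍ = (ẋ'−ẋ)/dt = (-1.612230421−-1.583876628)/0.015698 = -1.806204
  θ̈ = (θ̇'−θ̇)/dt = (-0.546135897−-0.524089873)/0.015698 = -1.404384
  sinθ=-0.310830, cosθ=0.950465
  F = (M+m)·ẍ + m·l·cosθ·θ̈ − m·l·sinθ·θ̇² = -3.004348 + -0.326771 − -0.020900 = -3.310218
step 5→6:
  ẍ = (ẋ'−ẋ)/dt = (-1.440687238−-1.612230421)/0.015698 = 10.927709
  θ̈ = (θ̇'−θ̇)/dt = (-0.769224564−-0.546135897)/0.015698 = -14.211280
  sinθ=-0.318639, cosθ=0.947876
  F = (M+m)·ẍ + m·l·cosθ·θ̈ − m·l·sinθ·θ̇² = 18.176595 + -3.297656 − -0.023266 = 14.902205
step 6→7:
  ẍ = (ẋ'−ẋ)/dt = (-1.582217579−-1.440687238)/0.015698 = -9.015820
  θ̈ = (θ̇'−θ̇)/dt = (-0.681281306−-0.769224564)/0.015698 = 5.602195
  sinθ=-0.326754, cosθ=0.945109
  F = (M+m)·ẍ + m·l·cosθ·θ̈ − m·l·sinθ·θ̇² = -14.996455 + 1.296167 − -0.047331 = -13.652957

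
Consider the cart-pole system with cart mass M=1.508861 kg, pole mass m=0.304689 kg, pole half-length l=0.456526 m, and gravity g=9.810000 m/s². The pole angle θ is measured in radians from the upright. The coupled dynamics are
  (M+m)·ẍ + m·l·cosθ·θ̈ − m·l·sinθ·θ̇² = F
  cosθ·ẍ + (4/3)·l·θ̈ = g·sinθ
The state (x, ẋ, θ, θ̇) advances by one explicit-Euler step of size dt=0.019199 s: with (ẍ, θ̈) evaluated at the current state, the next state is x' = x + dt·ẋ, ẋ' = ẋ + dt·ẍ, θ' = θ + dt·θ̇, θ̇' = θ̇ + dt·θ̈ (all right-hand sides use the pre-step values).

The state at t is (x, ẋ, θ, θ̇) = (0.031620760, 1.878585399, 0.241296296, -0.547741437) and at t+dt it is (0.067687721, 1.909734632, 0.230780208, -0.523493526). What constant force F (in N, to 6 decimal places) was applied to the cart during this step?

ẍ = (ẋ'−ẋ)/dt = (1.909734632−1.878585399)/0.019199 = 1.622440
θ̈ = (θ̇'−θ̇)/dt = (-0.523493526−-0.547741437)/0.019199 = 1.262978
sinθ=0.238962, cosθ=0.971029
F = (M+m)·ẍ + m·l·cosθ·θ̈ − m·l·sinθ·θ̇² = 2.942377 + 0.170589 − 0.009972 = 3.102993

F = 3.102993 N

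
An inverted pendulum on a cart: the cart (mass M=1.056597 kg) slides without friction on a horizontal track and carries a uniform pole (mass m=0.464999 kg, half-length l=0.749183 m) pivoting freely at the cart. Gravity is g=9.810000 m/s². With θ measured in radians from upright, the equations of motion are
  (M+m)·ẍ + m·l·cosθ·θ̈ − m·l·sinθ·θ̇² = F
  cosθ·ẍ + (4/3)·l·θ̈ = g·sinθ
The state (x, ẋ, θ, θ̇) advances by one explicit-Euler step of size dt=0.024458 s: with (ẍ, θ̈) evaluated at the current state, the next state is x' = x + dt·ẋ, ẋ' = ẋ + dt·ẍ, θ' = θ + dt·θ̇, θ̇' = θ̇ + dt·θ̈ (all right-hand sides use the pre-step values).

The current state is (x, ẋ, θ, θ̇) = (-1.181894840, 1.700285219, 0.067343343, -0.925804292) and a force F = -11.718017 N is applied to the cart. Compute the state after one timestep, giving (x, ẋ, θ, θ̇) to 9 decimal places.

sinθ=0.067292453, cosθ=0.997733294
temp = (F + m·l·θ̇²·sinθ)/(M+m) = (-11.718017 + 0.020092995)/1.521596 = -7.687930308
θ̈ = (g·sinθ − cosθ·temp)/(l·(4/3 − m·cos²θ/(M+m))) = 10.805020116
ẍ = temp − m·l·θ̈·cosθ/(M+m) = -10.156131851
Euler: x'=-1.181894840+0.024458·1.700285219=-1.140309264, ẋ'=1.700285219+0.024458·-10.156131851=1.451886546
       θ'=0.067343343+0.024458·-0.925804292=0.044700022, θ̇'=-0.925804292+0.024458·10.805020116=-0.661535110

(-1.140309264, 1.451886546, 0.044700022, -0.661535110)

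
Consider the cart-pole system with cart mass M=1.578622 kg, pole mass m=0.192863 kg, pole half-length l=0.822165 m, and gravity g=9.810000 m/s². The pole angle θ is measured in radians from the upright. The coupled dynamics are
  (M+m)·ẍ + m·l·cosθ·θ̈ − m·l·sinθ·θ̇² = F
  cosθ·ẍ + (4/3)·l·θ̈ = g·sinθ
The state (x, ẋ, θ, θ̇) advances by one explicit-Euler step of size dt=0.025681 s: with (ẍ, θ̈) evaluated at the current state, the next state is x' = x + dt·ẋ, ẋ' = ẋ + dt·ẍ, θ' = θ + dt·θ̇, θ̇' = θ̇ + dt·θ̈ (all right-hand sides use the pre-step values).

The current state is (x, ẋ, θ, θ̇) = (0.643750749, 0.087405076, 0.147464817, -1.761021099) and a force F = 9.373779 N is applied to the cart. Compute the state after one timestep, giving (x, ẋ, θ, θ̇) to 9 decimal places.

(0.645995399, 0.232983644, 0.102240034, -1.858612975)

sinθ=0.146930939, cosθ=0.989146753
temp = (F + m·l·θ̇²·sinθ)/(M+m) = (9.373779 + 0.072252067)/1.771485 = 5.332267034
θ̈ = (g·sinθ − cosθ·temp)/(l·(4/3 − m·cos²θ/(M+m))) = -3.800158731
ẍ = temp − m·l·θ̈·cosθ/(M+m) = 5.668726608
Euler: x'=0.643750749+0.025681·0.087405076=0.645995399, ẋ'=0.087405076+0.025681·5.668726608=0.232983644
       θ'=0.147464817+0.025681·-1.761021099=0.102240034, θ̇'=-1.761021099+0.025681·-3.800158731=-1.858612975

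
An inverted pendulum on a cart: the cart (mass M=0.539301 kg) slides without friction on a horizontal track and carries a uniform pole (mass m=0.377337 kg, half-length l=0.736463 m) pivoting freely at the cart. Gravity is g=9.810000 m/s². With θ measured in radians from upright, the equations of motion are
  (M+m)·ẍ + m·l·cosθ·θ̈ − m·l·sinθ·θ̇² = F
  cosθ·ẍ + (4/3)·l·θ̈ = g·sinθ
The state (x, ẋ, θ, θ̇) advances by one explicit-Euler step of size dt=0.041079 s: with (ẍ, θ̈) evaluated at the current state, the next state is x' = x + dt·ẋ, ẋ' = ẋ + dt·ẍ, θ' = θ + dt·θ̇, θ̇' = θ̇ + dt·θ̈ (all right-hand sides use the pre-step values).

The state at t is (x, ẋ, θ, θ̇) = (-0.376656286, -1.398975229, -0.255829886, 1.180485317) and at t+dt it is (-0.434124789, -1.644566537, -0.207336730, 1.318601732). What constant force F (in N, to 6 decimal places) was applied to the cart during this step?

F = -4.478204 N

ẍ = (ẋ'−ẋ)/dt = (-1.644566537−-1.398975229)/0.041079 = -5.978512
θ̈ = (θ̇'−θ̇)/dt = (1.318601732−1.180485317)/0.041079 = 3.362215
sinθ=-0.253048, cosθ=0.967454
F = (M+m)·ẍ + m·l·cosθ·θ̈ − m·l·sinθ·θ̇² = -5.480132 + 0.903932 − -0.097995 = -4.478204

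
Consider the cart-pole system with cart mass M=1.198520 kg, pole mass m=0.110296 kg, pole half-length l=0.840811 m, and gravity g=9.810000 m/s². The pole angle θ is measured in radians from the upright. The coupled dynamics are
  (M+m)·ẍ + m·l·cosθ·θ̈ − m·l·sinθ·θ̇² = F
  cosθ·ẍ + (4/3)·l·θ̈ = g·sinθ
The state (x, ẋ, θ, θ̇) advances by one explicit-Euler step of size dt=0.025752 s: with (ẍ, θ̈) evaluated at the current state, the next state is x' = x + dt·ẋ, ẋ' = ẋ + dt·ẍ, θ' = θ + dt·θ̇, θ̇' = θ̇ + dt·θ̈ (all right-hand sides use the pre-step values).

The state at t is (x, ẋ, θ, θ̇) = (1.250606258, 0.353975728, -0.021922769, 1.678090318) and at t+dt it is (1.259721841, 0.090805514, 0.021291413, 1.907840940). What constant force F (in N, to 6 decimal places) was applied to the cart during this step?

F = -12.542422 N

ẍ = (ẋ'−ẋ)/dt = (0.090805514−0.353975728)/0.025752 = -10.219409
θ̈ = (θ̇'−θ̇)/dt = (1.907840940−1.678090318)/0.025752 = 8.921661
sinθ=-0.021921, cosθ=0.999760
F = (M+m)·ẍ + m·l·cosθ·θ̈ − m·l·sinθ·θ̇² = -13.375326 + 0.827179 − -0.005725 = -12.542422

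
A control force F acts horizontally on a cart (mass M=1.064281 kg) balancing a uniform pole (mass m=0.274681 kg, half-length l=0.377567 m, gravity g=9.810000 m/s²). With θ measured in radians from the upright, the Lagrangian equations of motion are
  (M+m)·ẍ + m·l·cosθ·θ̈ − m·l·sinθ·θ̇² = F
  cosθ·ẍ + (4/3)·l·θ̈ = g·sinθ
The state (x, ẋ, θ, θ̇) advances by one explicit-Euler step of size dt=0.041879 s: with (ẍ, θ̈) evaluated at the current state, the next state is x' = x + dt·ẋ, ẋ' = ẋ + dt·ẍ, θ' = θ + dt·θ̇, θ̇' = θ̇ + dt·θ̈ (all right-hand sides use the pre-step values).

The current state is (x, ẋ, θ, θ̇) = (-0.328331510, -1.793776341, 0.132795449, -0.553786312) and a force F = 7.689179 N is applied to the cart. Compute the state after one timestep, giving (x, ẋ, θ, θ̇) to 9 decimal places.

sinθ=0.132405493, cosθ=0.991195634
temp = (F + m·l·θ̇²·sinθ)/(M+m) = (7.689179 + 0.004211270)/1.338962 = 5.745786863
θ̈ = (g·sinθ − cosθ·temp)/(l·(4/3 − m·cos²θ/(M+m))) = -10.287964062
ẍ = temp − m·l·θ̈·cosθ/(M+m) = 6.535634306
Euler: x'=-0.328331510+0.041879·-1.793776341=-0.403453069, ẋ'=-1.793776341+0.041879·6.535634306=-1.520070512
       θ'=0.132795449+0.041879·-0.553786312=0.109603432, θ̇'=-0.553786312+0.041879·-10.287964062=-0.984635959

(-0.403453069, -1.520070512, 0.109603432, -0.984635959)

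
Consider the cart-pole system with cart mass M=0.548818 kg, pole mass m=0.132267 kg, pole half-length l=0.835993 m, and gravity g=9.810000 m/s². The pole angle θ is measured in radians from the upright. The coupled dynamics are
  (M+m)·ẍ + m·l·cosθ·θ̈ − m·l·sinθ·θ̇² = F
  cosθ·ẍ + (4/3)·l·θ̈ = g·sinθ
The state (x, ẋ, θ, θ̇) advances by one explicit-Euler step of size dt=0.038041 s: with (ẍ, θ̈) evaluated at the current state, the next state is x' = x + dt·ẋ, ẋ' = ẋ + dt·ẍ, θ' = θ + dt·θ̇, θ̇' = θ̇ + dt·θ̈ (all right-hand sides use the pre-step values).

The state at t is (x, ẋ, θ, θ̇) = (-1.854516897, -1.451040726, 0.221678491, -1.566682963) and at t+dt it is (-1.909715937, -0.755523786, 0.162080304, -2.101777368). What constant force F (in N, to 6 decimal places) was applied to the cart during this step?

ẍ = (ẋ'−ẋ)/dt = (-0.755523786−-1.451040726)/0.038041 = 18.283351
θ̈ = (θ̇'−θ̇)/dt = (-2.101777368−-1.566682963)/0.038041 = -14.066255
sinθ=0.219867, cosθ=0.975530
F = (M+m)·ẍ + m·l·cosθ·θ̈ − m·l·sinθ·θ̇² = 12.452516 + -1.517306 − 0.059673 = 10.875537

F = 10.875537 N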